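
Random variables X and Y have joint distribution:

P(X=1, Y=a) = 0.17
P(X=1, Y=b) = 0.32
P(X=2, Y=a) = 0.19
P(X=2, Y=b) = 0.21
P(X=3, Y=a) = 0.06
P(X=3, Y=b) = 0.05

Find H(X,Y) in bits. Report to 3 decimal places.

2.348 bits

H(X,Y) = −Σ p(x,y)·log₂ p(x,y) over all 6 cells.
  cell (1,a): −0.17·log₂0.17 = 0.4346
  cell (1,b): −0.32·log₂0.32 = 0.5260
  cell (2,a): −0.19·log₂0.19 = 0.4552
  cell (2,b): −0.21·log₂0.21 = 0.4728
  cell (3,a): −0.06·log₂0.06 = 0.2435
  cell (3,b): −0.05·log₂0.05 = 0.2161
Sum = 2.348 bits.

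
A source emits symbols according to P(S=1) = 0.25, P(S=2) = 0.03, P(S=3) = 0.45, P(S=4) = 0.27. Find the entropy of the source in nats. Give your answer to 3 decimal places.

1.165 nats

H(S) = −Σ p·ln p.
  −(0.25)·ln(0.25) = 0.3466
  −(0.03)·ln(0.03) = 0.1052
  −(0.45)·ln(0.45) = 0.3593
  −(0.27)·ln(0.27) = 0.3535
Sum: 0.3466 + 0.1052 + 0.3593 + 0.3535 = 1.165 nats.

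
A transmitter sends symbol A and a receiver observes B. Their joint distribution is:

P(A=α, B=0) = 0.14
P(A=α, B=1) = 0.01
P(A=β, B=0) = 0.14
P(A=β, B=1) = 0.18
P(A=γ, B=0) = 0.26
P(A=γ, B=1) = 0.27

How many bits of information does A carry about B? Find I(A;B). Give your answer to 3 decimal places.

Marginals: p(A) = (0.1500, 0.3200, 0.5300), p(B) = (0.5400, 0.4600).
I(A;B) = Σ p(x,y)·log₂[p(x,y)/(p(x)p(y))].
  (α,0): 0.14·log₂(1.7284) = 0.1105
  (α,1): 0.01·log₂(0.1449) = -0.0279
  (β,0): 0.14·log₂(0.8102) = -0.0425
  (β,1): 0.18·log₂(1.2228) = 0.0522
  (γ,0): 0.26·log₂(0.9085) = -0.0360
  (γ,1): 0.27·log₂(1.1075) = 0.0398
Sum = 0.096 bits.

0.096 bits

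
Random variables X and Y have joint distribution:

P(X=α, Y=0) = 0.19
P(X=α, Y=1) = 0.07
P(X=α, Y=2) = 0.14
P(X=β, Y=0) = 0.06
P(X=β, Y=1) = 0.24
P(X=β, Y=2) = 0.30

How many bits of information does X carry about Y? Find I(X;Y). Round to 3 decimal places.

Marginals: p(X) = (0.4000, 0.6000), p(Y) = (0.2500, 0.3100, 0.4400).
I(X;Y) = Σ p(x,y)·log₂[p(x,y)/(p(x)p(y))].
  (α,0): 0.19·log₂(1.9000) = 0.1759
  (α,1): 0.07·log₂(0.5645) = -0.0577
  (α,2): 0.14·log₂(0.7955) = -0.0462
  (β,0): 0.06·log₂(0.4000) = -0.0793
  (β,1): 0.24·log₂(1.2903) = 0.0883
  (β,2): 0.30·log₂(1.1364) = 0.0553
Sum = 0.136 bits.

0.136 bits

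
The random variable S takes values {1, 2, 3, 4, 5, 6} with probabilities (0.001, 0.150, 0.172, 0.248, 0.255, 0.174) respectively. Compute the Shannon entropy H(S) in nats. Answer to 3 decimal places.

H(S) = −Σ p·ln p.
  −(0.001)·ln(0.001) = 0.0069
  −(0.150)·ln(0.150) = 0.2846
  −(0.172)·ln(0.172) = 0.3028
  −(0.248)·ln(0.248) = 0.3458
  −(0.255)·ln(0.255) = 0.3485
  −(0.174)·ln(0.174) = 0.3043
Sum: 0.0069 + 0.2846 + 0.3028 + 0.3458 + 0.3485 + 0.3043 = 1.593 nats.

1.593 nats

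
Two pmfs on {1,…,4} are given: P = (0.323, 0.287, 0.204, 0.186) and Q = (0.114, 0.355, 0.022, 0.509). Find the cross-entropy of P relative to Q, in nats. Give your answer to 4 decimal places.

H(P,Q) = −Σ p·ln q.
  −0.323·ln(0.114) = 0.70141
  −0.287·ln(0.355) = 0.29723
  −0.204·ln(0.022) = 0.77861
  −0.186·ln(0.509) = 0.12561
H(P,Q) = 1.9029 nats.

1.9029 nats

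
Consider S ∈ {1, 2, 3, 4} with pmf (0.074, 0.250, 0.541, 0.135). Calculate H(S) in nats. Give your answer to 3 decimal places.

H(S) = −Σ p·ln p.
  −(0.074)·ln(0.074) = 0.1927
  −(0.250)·ln(0.250) = 0.3466
  −(0.541)·ln(0.541) = 0.3324
  −(0.135)·ln(0.135) = 0.2703
Sum: 0.1927 + 0.3466 + 0.3324 + 0.2703 = 1.142 nats.

1.142 nats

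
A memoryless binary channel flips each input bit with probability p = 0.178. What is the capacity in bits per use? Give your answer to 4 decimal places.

Binary symmetric channel: C = 1 − h₂(ε) where h₂ is the binary entropy function.
h₂(0.178) = −0.178·log₂0.178 − 0.822·log₂0.822 = 0.6757.
C = 1 − 0.6757 = 0.3243 bits per channel use.

0.3243 bits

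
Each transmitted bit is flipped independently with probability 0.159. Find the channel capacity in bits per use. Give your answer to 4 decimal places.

Binary symmetric channel: C = 1 − h₂(ε) where h₂ is the binary entropy function.
h₂(0.159) = −0.159·log₂0.159 − 0.841·log₂0.841 = 0.6319.
C = 1 − 0.6319 = 0.3681 bits per channel use.

0.3681 bits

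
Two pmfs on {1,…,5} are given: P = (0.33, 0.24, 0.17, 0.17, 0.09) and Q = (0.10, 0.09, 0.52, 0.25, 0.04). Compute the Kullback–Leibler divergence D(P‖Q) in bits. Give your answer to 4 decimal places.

0.6445 bits

D(P‖Q) = Σ p·log₂(p/q).
  0.33·log₂(0.33/0.10) = 0.56841
  0.24·log₂(0.24/0.09) = 0.33961
  0.17·log₂(0.17/0.52) = -0.27421
  0.17·log₂(0.17/0.25) = -0.09459
  0.09·log₂(0.09/0.04) = 0.10529
D(P‖Q) = 0.6445 bits.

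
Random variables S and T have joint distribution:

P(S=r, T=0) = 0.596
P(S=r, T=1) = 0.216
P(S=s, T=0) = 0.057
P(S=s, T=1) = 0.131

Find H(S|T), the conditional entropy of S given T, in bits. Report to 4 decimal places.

0.6109 bits

Marginals: p(S) = (0.8120, 0.1880), p(T) = (0.6530, 0.3470).
H(S|T) = Σ p(T) · H(S|T=·).
  T=0: p=0.6530, H(S|T=0) = 0.4274
  T=1: p=0.3470, H(S|T=1) = 0.9563
Weighted sum = 0.6109 bits.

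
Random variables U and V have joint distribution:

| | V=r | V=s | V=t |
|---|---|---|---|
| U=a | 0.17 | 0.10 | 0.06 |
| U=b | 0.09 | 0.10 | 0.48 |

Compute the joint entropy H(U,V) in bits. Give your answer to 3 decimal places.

2.163 bits

H(U,V) = −Σ p(x,y)·log₂ p(x,y) over all 6 cells.
  cell (a,r): −0.17·log₂0.17 = 0.4346
  cell (a,s): −0.10·log₂0.10 = 0.3322
  cell (a,t): −0.06·log₂0.06 = 0.2435
  cell (b,r): −0.09·log₂0.09 = 0.3127
  cell (b,s): −0.10·log₂0.10 = 0.3322
  cell (b,t): −0.48·log₂0.48 = 0.5083
Sum = 2.163 bits.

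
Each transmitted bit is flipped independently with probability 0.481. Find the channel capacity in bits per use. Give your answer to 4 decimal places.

0.0010 bits

Binary symmetric channel: C = 1 − h₂(ε) where h₂ is the binary entropy function.
h₂(0.481) = −0.481·log₂0.481 − 0.519·log₂0.519 = 0.9990.
C = 1 − 0.9990 = 0.0010 bits per channel use.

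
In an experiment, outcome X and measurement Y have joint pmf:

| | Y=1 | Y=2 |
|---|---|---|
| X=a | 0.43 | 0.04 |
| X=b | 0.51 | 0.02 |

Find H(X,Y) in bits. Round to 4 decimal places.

H(X,Y) = −Σ p(x,y)·log₂ p(x,y) over all 4 cells.
  cell (a,1): −0.43·log₂0.43 = 0.52356
  cell (a,2): −0.04·log₂0.04 = 0.18575
  cell (b,1): −0.51·log₂0.51 = 0.49543
  cell (b,2): −0.02·log₂0.02 = 0.11288
Sum = 1.3176 bits.

1.3176 bits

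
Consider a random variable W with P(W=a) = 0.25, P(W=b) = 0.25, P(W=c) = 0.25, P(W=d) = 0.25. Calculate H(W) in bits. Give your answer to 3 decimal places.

H(W) = −Σ p·log₂ p.
  −(0.25)·log₂(0.25) = 0.5000
  −(0.25)·log₂(0.25) = 0.5000
  −(0.25)·log₂(0.25) = 0.5000
  −(0.25)·log₂(0.25) = 0.5000
Sum: 0.5000 + 0.5000 + 0.5000 + 0.5000 = 2.000 bits.

2.000 bits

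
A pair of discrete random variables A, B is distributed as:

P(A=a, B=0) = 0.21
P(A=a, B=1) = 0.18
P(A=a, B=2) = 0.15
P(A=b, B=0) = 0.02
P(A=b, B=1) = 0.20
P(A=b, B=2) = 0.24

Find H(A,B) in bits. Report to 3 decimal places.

H(A,B) = −Σ p(x,y)·log₂ p(x,y) over all 6 cells.
  cell (a,0): −0.21·log₂0.21 = 0.4728
  cell (a,1): −0.18·log₂0.18 = 0.4453
  cell (a,2): −0.15·log₂0.15 = 0.4105
  cell (b,0): −0.02·log₂0.02 = 0.1129
  cell (b,1): −0.20·log₂0.20 = 0.4644
  cell (b,2): −0.24·log₂0.24 = 0.4941
Sum = 2.400 bits.

2.400 bits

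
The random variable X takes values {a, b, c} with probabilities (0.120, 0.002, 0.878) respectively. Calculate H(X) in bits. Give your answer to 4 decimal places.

H(X) = −Σ p·log₂ p.
  −(0.120)·log₂(0.120) = 0.36707
  −(0.002)·log₂(0.002) = 0.01793
  −(0.878)·log₂(0.878) = 0.16481
Sum: 0.36707 + 0.01793 + 0.16481 = 0.5498 bits.

0.5498 bits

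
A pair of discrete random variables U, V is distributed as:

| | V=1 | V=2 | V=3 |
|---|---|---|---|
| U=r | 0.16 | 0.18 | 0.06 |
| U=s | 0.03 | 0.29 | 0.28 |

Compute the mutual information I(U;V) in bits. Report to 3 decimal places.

Marginals: p(U) = (0.4000, 0.6000), p(V) = (0.1900, 0.4700, 0.3400).
I(U;V) = H(U) + H(V) − H(U,V).
H(U) = 0.9710, H(V) = 1.4964, H(U,V) = 2.2957.
I(U;V) = 0.9710 + 1.4964 − 2.2957 = 0.172 bits.

0.172 bits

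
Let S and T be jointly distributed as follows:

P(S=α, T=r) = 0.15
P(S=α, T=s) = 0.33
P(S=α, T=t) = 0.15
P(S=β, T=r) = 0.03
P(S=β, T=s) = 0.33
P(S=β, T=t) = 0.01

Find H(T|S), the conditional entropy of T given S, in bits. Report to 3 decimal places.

Marginals: p(S) = (0.6300, 0.3700), p(T) = (0.1800, 0.6600, 0.1600).
H(T|S) = Σ p(S) · H(T|S=·).
  S=α: p=0.6300, H(T|S=α) = 1.4746
  S=β: p=0.3700, H(T|S=β) = 0.5819
Weighted sum = 1.144 bits.

1.144 bits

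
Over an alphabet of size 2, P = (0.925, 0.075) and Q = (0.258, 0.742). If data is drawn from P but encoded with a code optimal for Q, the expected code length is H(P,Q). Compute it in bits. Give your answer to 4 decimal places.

H(P,Q) = −Σ p·log₂ q.
  −0.925·log₂(0.258) = 1.80797
  −0.075·log₂(0.742) = 0.03229
H(P,Q) = 1.8403 bits.

1.8403 bits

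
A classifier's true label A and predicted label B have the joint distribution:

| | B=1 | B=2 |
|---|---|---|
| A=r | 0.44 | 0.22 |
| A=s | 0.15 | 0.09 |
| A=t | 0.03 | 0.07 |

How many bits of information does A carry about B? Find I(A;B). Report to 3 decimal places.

0.035 bits

Marginals: p(A) = (0.6600, 0.2400, 0.1000), p(B) = (0.6200, 0.3800).
I(A;B) = Σ p(x,y)·log₂[p(x,y)/(p(x)p(y))].
  (r,1): 0.44·log₂(1.0753) = 0.0461
  (r,2): 0.22·log₂(0.8772) = -0.0416
  (s,1): 0.15·log₂(1.0081) = 0.0017
  (s,2): 0.09·log₂(0.9868) = -0.0017
  (t,1): 0.03·log₂(0.4839) = -0.0314
  (t,2): 0.07·log₂(1.8421) = 0.0617
Sum = 0.035 bits.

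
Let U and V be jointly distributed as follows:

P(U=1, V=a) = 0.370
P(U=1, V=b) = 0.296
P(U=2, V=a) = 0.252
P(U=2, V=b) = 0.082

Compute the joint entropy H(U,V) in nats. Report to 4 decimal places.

1.2806 nats

H(U,V) = −Σ p(x,y)·ln p(x,y) over all 4 cells.
  cell (1,a): −0.370·ln0.370 = 0.36787
  cell (1,b): −0.296·ln0.296 = 0.36035
  cell (2,a): −0.252·ln0.252 = 0.34734
  cell (2,b): −0.082·ln0.082 = 0.20508
Sum = 1.2806 nats.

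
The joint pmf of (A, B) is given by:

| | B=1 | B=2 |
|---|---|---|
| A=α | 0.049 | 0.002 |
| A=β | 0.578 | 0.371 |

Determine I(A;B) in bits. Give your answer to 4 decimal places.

0.0246 bits

Marginals: p(A) = (0.0510, 0.9490), p(B) = (0.6270, 0.3730).
I(A;B) = Σ p(x,y)·log₂[p(x,y)/(p(x)p(y))].
  (α,1): 0.049·log₂(1.5324) = 0.03017
  (α,2): 0.002·log₂(0.1051) = -0.00650
  (β,1): 0.578·log₂(0.9714) = -0.02420
  (β,2): 0.371·log₂(1.0481) = 0.02514
Sum = 0.0246 bits.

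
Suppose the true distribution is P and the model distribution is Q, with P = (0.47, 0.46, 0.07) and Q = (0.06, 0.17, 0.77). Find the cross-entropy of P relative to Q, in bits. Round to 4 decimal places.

3.1100 bits

H(P,Q) = −Σ p·log₂ q.
  −0.47·log₂(0.06) = 1.90768
  −0.46·log₂(0.17) = 1.17594
  −0.07·log₂(0.77) = 0.02639
H(P,Q) = 3.1100 bits.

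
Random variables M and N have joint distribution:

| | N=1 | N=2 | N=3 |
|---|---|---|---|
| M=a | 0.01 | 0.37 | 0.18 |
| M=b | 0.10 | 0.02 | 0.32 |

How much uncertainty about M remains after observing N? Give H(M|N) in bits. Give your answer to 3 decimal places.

Chain rule: H(M|N) = H(M,N) − H(N).
Marginals: p(M) = (0.5600, 0.4400), p(N) = (0.1100, 0.3900, 0.5000).
H(M,N) = 2.0136 bits; H(N) = 1.3801 bits.
H(M|N) = 2.0136 − 1.3801 = 0.633 bits.

0.633 bits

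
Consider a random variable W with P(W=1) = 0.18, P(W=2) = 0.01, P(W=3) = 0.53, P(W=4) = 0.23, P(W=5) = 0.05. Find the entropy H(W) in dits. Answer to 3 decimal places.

H(W) = −Σ p·log₁₀ p.
  −(0.18)·log₁₀(0.18) = 0.1341
  −(0.01)·log₁₀(0.01) = 0.0200
  −(0.53)·log₁₀(0.53) = 0.1461
  −(0.23)·log₁₀(0.23) = 0.1468
  −(0.05)·log₁₀(0.05) = 0.0651
Sum: 0.1341 + 0.0200 + 0.1461 + 0.1468 + 0.0651 = 0.512 dits.

0.512 dits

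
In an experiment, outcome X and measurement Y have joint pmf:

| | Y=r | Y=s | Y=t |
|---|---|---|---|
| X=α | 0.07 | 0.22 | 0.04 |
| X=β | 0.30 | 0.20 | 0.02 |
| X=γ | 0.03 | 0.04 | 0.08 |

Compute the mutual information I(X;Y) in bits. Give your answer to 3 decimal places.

Marginals: p(X) = (0.3300, 0.5200, 0.1500), p(Y) = (0.4000, 0.4600, 0.1400).
I(X;Y) = Σ p(x,y)·log₂[p(x,y)/(p(x)p(y))].
  (α,r): 0.07·log₂(0.5303) = -0.0641
  (α,s): 0.22·log₂(1.4493) = 0.1178
  (α,t): 0.04·log₂(0.8658) = -0.0083
  (β,r): 0.30·log₂(1.4423) = 0.1585
  (β,s): 0.20·log₂(0.8361) = -0.0516
  (β,t): 0.02·log₂(0.2747) = -0.0373
  (γ,r): 0.03·log₂(0.5000) = -0.0300
  (γ,s): 0.04·log₂(0.5797) = -0.0315
  (γ,t): 0.08·log₂(3.8095) = 0.1544
Sum = 0.208 bits.

0.208 bits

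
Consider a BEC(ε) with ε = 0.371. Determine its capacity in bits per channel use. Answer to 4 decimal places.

0.6290 bits

Binary erasure channel: capacity C = 1 − ε.
C = 1 − 0.371 = 0.6290 bits per channel use.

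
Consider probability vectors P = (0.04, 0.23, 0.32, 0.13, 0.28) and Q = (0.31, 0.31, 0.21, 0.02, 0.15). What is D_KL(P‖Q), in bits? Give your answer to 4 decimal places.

0.5804 bits

D(P‖Q) = Σ p·log₂(p/q).
  0.04·log₂(0.04/0.31) = -0.11817
  0.23·log₂(0.23/0.31) = -0.09905
  0.32·log₂(0.32/0.21) = 0.19446
  0.13·log₂(0.13/0.02) = 0.35106
  0.28·log₂(0.28/0.15) = 0.25213
D(P‖Q) = 0.5804 bits.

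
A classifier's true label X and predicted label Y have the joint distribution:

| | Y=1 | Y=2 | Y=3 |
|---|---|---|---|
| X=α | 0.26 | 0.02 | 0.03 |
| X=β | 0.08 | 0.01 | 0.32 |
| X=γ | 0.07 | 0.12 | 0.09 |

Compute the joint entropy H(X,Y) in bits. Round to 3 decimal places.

2.602 bits

H(X,Y) = −Σ p(x,y)·log₂ p(x,y) over all 9 cells.
  cell (α,1): −0.26·log₂0.26 = 0.5053
  cell (α,2): −0.02·log₂0.02 = 0.1129
  cell (α,3): −0.03·log₂0.03 = 0.1518
  cell (β,1): −0.08·log₂0.08 = 0.2915
  cell (β,2): −0.01·log₂0.01 = 0.0664
  cell (β,3): −0.32·log₂0.32 = 0.5260
  cell (γ,1): −0.07·log₂0.07 = 0.2686
  cell (γ,2): −0.12·log₂0.12 = 0.3671
  cell (γ,3): −0.09·log₂0.09 = 0.3127
Sum = 2.602 bits.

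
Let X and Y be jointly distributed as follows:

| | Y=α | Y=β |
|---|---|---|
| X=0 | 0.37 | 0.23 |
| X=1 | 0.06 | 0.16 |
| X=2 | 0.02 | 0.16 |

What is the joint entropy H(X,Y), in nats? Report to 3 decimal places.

H(X,Y) = −Σ p(x,y)·ln p(x,y) over all 6 cells.
  cell (0,α): −0.37·ln0.37 = 0.3679
  cell (0,β): −0.23·ln0.23 = 0.3380
  cell (1,α): −0.06·ln0.06 = 0.1688
  cell (1,β): −0.16·ln0.16 = 0.2932
  cell (2,α): −0.02·ln0.02 = 0.0782
  cell (2,β): −0.16·ln0.16 = 0.2932
Sum = 1.539 nats.

1.539 nats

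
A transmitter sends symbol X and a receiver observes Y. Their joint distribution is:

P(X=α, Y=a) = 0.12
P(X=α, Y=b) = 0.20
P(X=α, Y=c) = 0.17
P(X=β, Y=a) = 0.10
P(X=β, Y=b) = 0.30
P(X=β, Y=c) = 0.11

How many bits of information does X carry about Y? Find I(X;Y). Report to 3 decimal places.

0.025 bits

Marginals: p(X) = (0.4900, 0.5100), p(Y) = (0.2200, 0.5000, 0.2800).
I(X;Y) = Σ p(x,y)·log₂[p(x,y)/(p(x)p(y))].
  (α,a): 0.12·log₂(1.1132) = 0.0186
  (α,b): 0.20·log₂(0.8163) = -0.0586
  (α,c): 0.17·log₂(1.2391) = 0.0526
  (β,a): 0.10·log₂(0.8913) = -0.0166
  (β,b): 0.30·log₂(1.1765) = 0.0703
  (β,c): 0.11·log₂(0.7703) = -0.0414
Sum = 0.025 bits.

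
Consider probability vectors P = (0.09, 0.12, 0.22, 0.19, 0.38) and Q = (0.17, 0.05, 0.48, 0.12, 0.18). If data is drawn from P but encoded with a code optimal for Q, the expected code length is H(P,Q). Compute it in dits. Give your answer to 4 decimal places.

H(P,Q) = −Σ p·log₁₀ q.
  −0.09·log₁₀(0.17) = 0.06926
  −0.12·log₁₀(0.05) = 0.15612
  −0.22·log₁₀(0.48) = 0.07013
  −0.19·log₁₀(0.12) = 0.17496
  −0.38·log₁₀(0.18) = 0.28300
H(P,Q) = 0.7535 dits.

0.7535 dits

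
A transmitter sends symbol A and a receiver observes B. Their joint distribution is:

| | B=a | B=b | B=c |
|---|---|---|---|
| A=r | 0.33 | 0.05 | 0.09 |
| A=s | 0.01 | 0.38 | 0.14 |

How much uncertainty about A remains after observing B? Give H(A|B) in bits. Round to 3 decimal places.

0.510 bits

Chain rule: H(A|B) = H(A,B) − H(B).
Marginals: p(A) = (0.4700, 0.5300), p(B) = (0.3400, 0.4300, 0.2300).
H(A,B) = 2.0506 bits; H(B) = 1.5404 bits.
H(A|B) = 2.0506 − 1.5404 = 0.510 bits.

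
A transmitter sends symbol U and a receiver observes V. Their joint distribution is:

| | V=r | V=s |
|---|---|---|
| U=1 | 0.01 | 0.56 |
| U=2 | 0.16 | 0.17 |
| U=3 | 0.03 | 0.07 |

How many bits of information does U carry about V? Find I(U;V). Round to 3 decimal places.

0.231 bits

Marginals: p(U) = (0.5700, 0.3300, 0.1000), p(V) = (0.2000, 0.8000).
I(U;V) = Σ p(x,y)·log₂[p(x,y)/(p(x)p(y))].
  (1,r): 0.01·log₂(0.0877) = -0.0351
  (1,s): 0.56·log₂(1.2281) = 0.1660
  (2,r): 0.16·log₂(2.4242) = 0.2044
  (2,s): 0.17·log₂(0.6439) = -0.1080
  (3,r): 0.03·log₂(1.5000) = 0.0175
  (3,s): 0.07·log₂(0.8750) = -0.0135
Sum = 0.231 bits.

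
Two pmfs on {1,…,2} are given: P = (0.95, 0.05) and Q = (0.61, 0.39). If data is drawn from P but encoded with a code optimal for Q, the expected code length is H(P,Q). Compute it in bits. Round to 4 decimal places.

H(P,Q) = −Σ p·log₂ q.
  −0.95·log₂(0.61) = 0.67746
  −0.05·log₂(0.39) = 0.06792
H(P,Q) = 0.7454 bits.

0.7454 bits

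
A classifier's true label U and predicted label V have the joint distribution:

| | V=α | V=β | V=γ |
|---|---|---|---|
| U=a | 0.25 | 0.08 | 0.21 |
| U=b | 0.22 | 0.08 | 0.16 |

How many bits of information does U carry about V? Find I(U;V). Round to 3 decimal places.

Marginals: p(U) = (0.5400, 0.4600), p(V) = (0.4700, 0.1600, 0.3700).
I(U;V) = Σ p(x,y)·log₂[p(x,y)/(p(x)p(y))].
  (a,α): 0.25·log₂(0.9850) = -0.0054
  (a,β): 0.08·log₂(0.9259) = -0.0089
  (a,γ): 0.21·log₂(1.0511) = 0.0151
  (b,α): 0.22·log₂(1.0176) = 0.0055
  (b,β): 0.08·log₂(1.0870) = 0.0096
  (b,γ): 0.16·log₂(0.9401) = -0.0143
Sum = 0.002 bits.

0.002 bits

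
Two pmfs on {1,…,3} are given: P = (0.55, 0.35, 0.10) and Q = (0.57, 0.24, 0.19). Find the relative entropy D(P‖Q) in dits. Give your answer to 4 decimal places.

0.0209 dits

D(P‖Q) = Σ p·log₁₀(p/q).
  0.55·log₁₀(0.55/0.57) = -0.00853
  0.35·log₁₀(0.35/0.24) = 0.05735
  0.10·log₁₀(0.10/0.19) = -0.02788
D(P‖Q) = 0.0209 dits.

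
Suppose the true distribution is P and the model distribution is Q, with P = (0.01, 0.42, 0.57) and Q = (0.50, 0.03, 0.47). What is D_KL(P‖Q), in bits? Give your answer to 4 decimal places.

D(P‖Q) = Σ p·log₂(p/q).
  0.01·log₂(0.01/0.50) = -0.05644
  0.42·log₂(0.42/0.03) = 1.59909
  0.57·log₂(0.57/0.47) = 0.15863
D(P‖Q) = 1.7013 bits.

1.7013 bits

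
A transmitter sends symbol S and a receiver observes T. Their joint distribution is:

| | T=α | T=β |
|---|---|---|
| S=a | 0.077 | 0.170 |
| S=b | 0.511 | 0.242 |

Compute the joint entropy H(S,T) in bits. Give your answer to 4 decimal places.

H(S,T) = −Σ p(x,y)·log₂ p(x,y) over all 4 cells.
  cell (a,α): −0.077·log₂0.077 = 0.28482
  cell (a,β): −0.170·log₂0.170 = 0.43459
  cell (b,α): −0.511·log₂0.511 = 0.49496
  cell (b,β): −0.242·log₂0.242 = 0.49535
Sum = 1.7097 bits.

1.7097 bits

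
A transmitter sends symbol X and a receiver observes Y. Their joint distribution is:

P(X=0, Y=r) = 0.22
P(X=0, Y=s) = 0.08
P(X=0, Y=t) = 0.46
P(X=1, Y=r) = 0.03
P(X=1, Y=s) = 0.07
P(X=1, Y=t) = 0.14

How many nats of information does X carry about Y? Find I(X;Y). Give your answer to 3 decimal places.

Marginals: p(X) = (0.7600, 0.2400), p(Y) = (0.2500, 0.1500, 0.6000).
I(X;Y) = H(X) + H(Y) − H(X,Y).
H(X) = 0.5511, H(Y) = 0.9376, H(X,Y) = 1.4590.
I(X;Y) = 0.5511 + 0.9376 − 1.4590 = 0.030 nats.

0.030 nats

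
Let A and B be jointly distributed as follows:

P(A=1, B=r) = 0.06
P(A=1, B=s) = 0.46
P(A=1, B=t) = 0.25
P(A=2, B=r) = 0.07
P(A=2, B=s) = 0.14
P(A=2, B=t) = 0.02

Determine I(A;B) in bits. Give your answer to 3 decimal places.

0.075 bits

Marginals: p(A) = (0.7700, 0.2300), p(B) = (0.1300, 0.6000, 0.2700).
I(A;B) = Σ p(x,y)·log₂[p(x,y)/(p(x)p(y))].
  (1,r): 0.06·log₂(0.5994) = -0.0443
  (1,s): 0.46·log₂(0.9957) = -0.0029
  (1,t): 0.25·log₂(1.2025) = 0.0665
  (2,r): 0.07·log₂(2.3411) = 0.0859
  (2,s): 0.14·log₂(1.0145) = 0.0029
  (2,t): 0.02·log₂(0.3221) = -0.0327
Sum = 0.075 bits.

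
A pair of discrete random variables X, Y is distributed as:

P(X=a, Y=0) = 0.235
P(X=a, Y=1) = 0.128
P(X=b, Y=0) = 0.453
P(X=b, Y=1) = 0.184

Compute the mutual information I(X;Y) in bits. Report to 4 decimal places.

Marginals: p(X) = (0.3630, 0.6370), p(Y) = (0.6880, 0.3120).
I(X;Y) = Σ p(x,y)·log₂[p(x,y)/(p(x)p(y))].
  (a,0): 0.235·log₂(0.9410) = -0.02063
  (a,1): 0.128·log₂(1.1302) = 0.02260
  (b,0): 0.453·log₂(1.0336) = 0.02162
  (b,1): 0.184·log₂(0.9258) = -0.02046
Sum = 0.0031 bits.

0.0031 bits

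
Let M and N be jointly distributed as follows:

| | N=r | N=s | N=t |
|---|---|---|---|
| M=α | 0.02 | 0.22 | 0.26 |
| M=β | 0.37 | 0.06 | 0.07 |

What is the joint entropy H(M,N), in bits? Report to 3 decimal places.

2.142 bits

H(M,N) = −Σ p(x,y)·log₂ p(x,y) over all 6 cells.
  cell (α,r): −0.02·log₂0.02 = 0.1129
  cell (α,s): −0.22·log₂0.22 = 0.4806
  cell (α,t): −0.26·log₂0.26 = 0.5053
  cell (β,r): −0.37·log₂0.37 = 0.5307
  cell (β,s): −0.06·log₂0.06 = 0.2435
  cell (β,t): −0.07·log₂0.07 = 0.2686
Sum = 2.142 bits.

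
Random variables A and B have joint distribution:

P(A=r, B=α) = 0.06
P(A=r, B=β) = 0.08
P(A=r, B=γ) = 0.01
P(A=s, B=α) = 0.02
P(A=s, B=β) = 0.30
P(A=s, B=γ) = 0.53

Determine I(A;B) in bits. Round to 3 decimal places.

Marginals: p(A) = (0.1500, 0.8500), p(B) = (0.0800, 0.3800, 0.5400).
I(A;B) = Σ p(x,y)·log₂[p(x,y)/(p(x)p(y))].
  (r,α): 0.06·log₂(5.0000) = 0.1393
  (r,β): 0.08·log₂(1.4035) = 0.0391
  (r,γ): 0.01·log₂(0.1235) = -0.0302
  (s,α): 0.02·log₂(0.2941) = -0.0353
  (s,β): 0.30·log₂(0.9288) = -0.0320
  (s,γ): 0.53·log₂(1.1547) = 0.1100
Sum = 0.191 bits.

0.191 bits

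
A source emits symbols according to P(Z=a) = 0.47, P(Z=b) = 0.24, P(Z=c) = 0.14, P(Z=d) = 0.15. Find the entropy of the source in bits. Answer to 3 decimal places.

H(Z) = −Σ p·log₂ p.
  −(0.47)·log₂(0.47) = 0.5120
  −(0.24)·log₂(0.24) = 0.4941
  −(0.14)·log₂(0.14) = 0.3971
  −(0.15)·log₂(0.15) = 0.4105
Sum: 0.5120 + 0.4941 + 0.3971 + 0.4105 = 1.814 bits.

1.814 bits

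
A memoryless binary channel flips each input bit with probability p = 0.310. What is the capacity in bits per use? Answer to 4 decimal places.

Binary symmetric channel: C = 1 − h₂(ε) where h₂ is the binary entropy function.
h₂(0.310) = −0.310·log₂0.310 − 0.690·log₂0.690 = 0.8932.
C = 1 − 0.8932 = 0.1068 bits per channel use.

0.1068 bits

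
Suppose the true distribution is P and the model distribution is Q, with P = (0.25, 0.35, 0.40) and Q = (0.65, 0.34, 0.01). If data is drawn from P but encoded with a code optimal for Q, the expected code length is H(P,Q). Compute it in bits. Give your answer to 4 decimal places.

H(P,Q) = −Σ p·log₂ q.
  −0.25·log₂(0.65) = 0.15537
  −0.35·log₂(0.34) = 0.54474
  −0.40·log₂(0.01) = 2.65754
H(P,Q) = 3.3577 bits.

3.3577 bits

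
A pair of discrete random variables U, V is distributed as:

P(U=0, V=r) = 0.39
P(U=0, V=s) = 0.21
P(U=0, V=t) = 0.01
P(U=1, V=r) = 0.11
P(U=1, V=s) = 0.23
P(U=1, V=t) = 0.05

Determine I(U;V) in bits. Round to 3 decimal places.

Marginals: p(U) = (0.6100, 0.3900), p(V) = (0.5000, 0.4400, 0.0600).
I(U;V) = H(U) + H(V) − H(U,V).
H(U) = 0.9648, H(V) = 1.2647, H(U,V) = 2.1231.
I(U;V) = 0.9648 + 1.2647 − 2.1231 = 0.106 bits.

0.106 bits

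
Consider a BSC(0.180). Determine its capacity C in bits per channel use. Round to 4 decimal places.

0.3199 bits

Binary symmetric channel: C = 1 − h₂(ε) where h₂ is the binary entropy function.
h₂(0.180) = −0.180·log₂0.180 − 0.820·log₂0.820 = 0.6801.
C = 1 − 0.6801 = 0.3199 bits per channel use.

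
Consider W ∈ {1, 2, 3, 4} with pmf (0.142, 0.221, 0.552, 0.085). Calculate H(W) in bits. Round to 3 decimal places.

H(W) = −Σ p·log₂ p.
  −(0.142)·log₂(0.142) = 0.3999
  −(0.221)·log₂(0.221) = 0.4813
  −(0.552)·log₂(0.552) = 0.4732
  −(0.085)·log₂(0.085) = 0.3023
Sum: 0.3999 + 0.4813 + 0.4732 + 0.3023 = 1.657 bits.

1.657 bits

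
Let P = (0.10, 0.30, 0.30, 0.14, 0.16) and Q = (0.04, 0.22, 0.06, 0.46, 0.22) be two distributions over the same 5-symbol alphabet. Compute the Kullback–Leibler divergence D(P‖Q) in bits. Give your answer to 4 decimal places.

0.6492 bits

D(P‖Q) = Σ p·log₂(p/q).
  0.10·log₂(0.10/0.04) = 0.13219
  0.30·log₂(0.30/0.22) = 0.13424
  0.30·log₂(0.30/0.06) = 0.69658
  0.14·log₂(0.14/0.46) = -0.24027
  0.16·log₂(0.16/0.22) = -0.07351
D(P‖Q) = 0.6492 bits.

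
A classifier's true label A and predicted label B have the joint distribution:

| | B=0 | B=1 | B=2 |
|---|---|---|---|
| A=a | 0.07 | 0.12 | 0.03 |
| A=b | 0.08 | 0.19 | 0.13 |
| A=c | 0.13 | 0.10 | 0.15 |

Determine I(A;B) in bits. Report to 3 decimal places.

Marginals: p(A) = (0.2200, 0.4000, 0.3800), p(B) = (0.2800, 0.4100, 0.3100).
I(A;B) = H(A) + H(B) − H(A,B).
H(A) = 1.5398, H(B) = 1.5654, H(A,B) = 3.0422.
I(A;B) = 1.5398 + 1.5654 − 3.0422 = 0.063 bits.

0.063 bits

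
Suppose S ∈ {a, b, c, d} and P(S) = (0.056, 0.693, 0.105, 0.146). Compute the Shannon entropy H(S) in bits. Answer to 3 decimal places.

H(S) = −Σ p·log₂ p.
  −(0.056)·log₂(0.056) = 0.2329
  −(0.693)·log₂(0.693) = 0.3666
  −(0.105)·log₂(0.105) = 0.3414
  −(0.146)·log₂(0.146) = 0.4053
Sum: 0.2329 + 0.3666 + 0.3414 + 0.4053 = 1.346 bits.

1.346 bits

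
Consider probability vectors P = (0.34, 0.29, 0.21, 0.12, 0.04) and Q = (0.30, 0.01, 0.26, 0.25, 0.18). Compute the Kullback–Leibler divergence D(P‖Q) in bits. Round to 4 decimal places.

1.1916 bits

D(P‖Q) = Σ p·log₂(p/q).
  0.34·log₂(0.34/0.30) = 0.06139
  0.29·log₂(0.29/0.01) = 1.40881
  0.21·log₂(0.21/0.26) = -0.06471
  0.12·log₂(0.12/0.25) = -0.12707
  0.04·log₂(0.04/0.18) = -0.08680
D(P‖Q) = 1.1916 bits.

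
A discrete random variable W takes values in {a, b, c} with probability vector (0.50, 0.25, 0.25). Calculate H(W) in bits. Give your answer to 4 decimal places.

H(W) = −Σ p·log₂ p.
  −(0.50)·log₂(0.50) = 0.50000
  −(0.25)·log₂(0.25) = 0.50000
  −(0.25)·log₂(0.25) = 0.50000
Sum: 0.50000 + 0.50000 + 0.50000 = 1.5000 bits.

1.5000 bits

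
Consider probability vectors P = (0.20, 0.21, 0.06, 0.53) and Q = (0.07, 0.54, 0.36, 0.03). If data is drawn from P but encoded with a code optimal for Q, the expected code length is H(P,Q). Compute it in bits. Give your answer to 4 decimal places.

3.7236 bits

H(P,Q) = −Σ p·log₂ q.
  −0.20·log₂(0.07) = 0.76730
  −0.21·log₂(0.54) = 0.18668
  −0.06·log₂(0.36) = 0.08844
  −0.53·log₂(0.03) = 2.68121
H(P,Q) = 3.7236 bits.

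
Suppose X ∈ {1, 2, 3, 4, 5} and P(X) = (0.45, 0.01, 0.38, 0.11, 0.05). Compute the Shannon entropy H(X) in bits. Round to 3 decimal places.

H(X) = −Σ p·log₂ p.
  −(0.45)·log₂(0.45) = 0.5184
  −(0.01)·log₂(0.01) = 0.0664
  −(0.38)·log₂(0.38) = 0.5305
  −(0.11)·log₂(0.11) = 0.3503
  −(0.05)·log₂(0.05) = 0.2161
Sum: 0.5184 + 0.0664 + 0.5305 + 0.3503 + 0.2161 = 1.682 bits.

1.682 bits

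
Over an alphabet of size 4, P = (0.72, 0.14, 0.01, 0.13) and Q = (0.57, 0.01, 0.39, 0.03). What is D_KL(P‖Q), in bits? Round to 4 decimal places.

0.9979 bits

D(P‖Q) = Σ p·log₂(p/q).
  0.72·log₂(0.72/0.57) = 0.24267
  0.14·log₂(0.14/0.01) = 0.53303
  0.01·log₂(0.01/0.39) = -0.05285
  0.13·log₂(0.13/0.03) = 0.27501
D(P‖Q) = 0.9979 bits.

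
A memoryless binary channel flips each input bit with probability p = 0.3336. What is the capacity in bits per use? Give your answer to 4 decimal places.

Binary symmetric channel: C = 1 − h₂(ε) where h₂ is the binary entropy function.
h₂(0.3336) = −0.3336·log₂0.3336 − 0.6664·log₂0.6664 = 0.9186.
C = 1 − 0.9186 = 0.0814 bits per channel use.

0.0814 bits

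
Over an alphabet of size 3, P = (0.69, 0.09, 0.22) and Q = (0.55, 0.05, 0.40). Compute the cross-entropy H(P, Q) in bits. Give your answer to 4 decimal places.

1.2749 bits

H(P,Q) = −Σ p·log₂ q.
  −0.69·log₂(0.55) = 0.59512
  −0.09·log₂(0.05) = 0.38897
  −0.22·log₂(0.40) = 0.29082
H(P,Q) = 1.2749 bits.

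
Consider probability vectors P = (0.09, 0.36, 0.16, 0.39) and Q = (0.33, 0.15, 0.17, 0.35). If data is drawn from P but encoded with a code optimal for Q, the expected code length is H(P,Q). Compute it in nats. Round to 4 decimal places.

H(P,Q) = −Σ p·ln q.
  −0.09·ln(0.33) = 0.09978
  −0.36·ln(0.15) = 0.68296
  −0.16·ln(0.17) = 0.28351
  −0.39·ln(0.35) = 0.40943
H(P,Q) = 1.4757 nats.

1.4757 nats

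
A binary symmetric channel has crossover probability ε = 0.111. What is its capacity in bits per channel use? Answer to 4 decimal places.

0.4971 bits

Binary symmetric channel: C = 1 − h₂(ε) where h₂ is the binary entropy function.
h₂(0.111) = −0.111·log₂0.111 − 0.889·log₂0.889 = 0.5029.
C = 1 − 0.5029 = 0.4971 bits per channel use.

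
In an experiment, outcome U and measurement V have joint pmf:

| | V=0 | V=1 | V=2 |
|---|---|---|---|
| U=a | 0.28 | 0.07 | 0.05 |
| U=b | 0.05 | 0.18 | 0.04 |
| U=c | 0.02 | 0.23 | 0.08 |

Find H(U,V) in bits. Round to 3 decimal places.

2.738 bits

H(U,V) = −Σ p(x,y)·log₂ p(x,y) over all 9 cells.
  cell (a,0): −0.28·log₂0.28 = 0.5142
  cell (a,1): −0.07·log₂0.07 = 0.2686
  cell (a,2): −0.05·log₂0.05 = 0.2161
  cell (b,0): −0.05·log₂0.05 = 0.2161
  cell (b,1): −0.18·log₂0.18 = 0.4453
  cell (b,2): −0.04·log₂0.04 = 0.1858
  cell (c,0): −0.02·log₂0.02 = 0.1129
  cell (c,1): −0.23·log₂0.23 = 0.4877
  cell (c,2): −0.08·log₂0.08 = 0.2915
Sum = 2.738 bits.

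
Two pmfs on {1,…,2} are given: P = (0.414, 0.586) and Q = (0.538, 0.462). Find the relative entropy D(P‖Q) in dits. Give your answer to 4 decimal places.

0.0134 dits

D(P‖Q) = Σ p·log₁₀(p/q).
  0.414·log₁₀(0.414/0.538) = -0.04711
  0.586·log₁₀(0.586/0.462) = 0.06051
D(P‖Q) = 0.0134 dits.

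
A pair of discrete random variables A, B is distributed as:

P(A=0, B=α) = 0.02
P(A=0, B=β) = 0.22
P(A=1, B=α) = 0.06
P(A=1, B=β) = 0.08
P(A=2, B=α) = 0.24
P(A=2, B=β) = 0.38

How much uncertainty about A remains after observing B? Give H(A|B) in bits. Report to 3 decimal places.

1.249 bits

Marginals: p(A) = (0.2400, 0.1400, 0.6200), p(B) = (0.3200, 0.6800).
H(A|B) = Σ p(B) · H(A|B=·).
  B=α: p=0.3200, H(A|B=α) = 1.0141
  B=β: p=0.6800, H(A|B=β) = 1.3591
Weighted sum = 1.249 bits.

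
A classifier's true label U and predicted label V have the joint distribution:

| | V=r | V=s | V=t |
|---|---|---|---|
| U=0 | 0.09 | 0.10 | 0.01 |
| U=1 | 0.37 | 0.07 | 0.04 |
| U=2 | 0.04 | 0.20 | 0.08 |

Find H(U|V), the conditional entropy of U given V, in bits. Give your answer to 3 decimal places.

Marginals: p(U) = (0.2000, 0.4800, 0.3200), p(V) = (0.5000, 0.3700, 0.1300).
H(U|V) = Σ p(V) · H(U|V=·).
  V=r: p=0.5000, H(U|V=r) = 1.0583
  V=s: p=0.3700, H(U|V=s) = 1.4443
  V=t: p=0.1300, H(U|V=t) = 1.2389
Weighted sum = 1.225 bits.

1.225 bits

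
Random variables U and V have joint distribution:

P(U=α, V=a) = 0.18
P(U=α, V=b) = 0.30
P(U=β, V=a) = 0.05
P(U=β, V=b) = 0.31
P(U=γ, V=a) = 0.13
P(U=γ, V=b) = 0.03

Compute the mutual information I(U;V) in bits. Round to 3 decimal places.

Marginals: p(U) = (0.4800, 0.3600, 0.1600), p(V) = (0.3600, 0.6400).
I(U;V) = H(U) + H(V) − H(U,V).
H(U) = 1.4619, H(V) = 0.9427, H(U,V) = 2.2407.
I(U;V) = 1.4619 + 0.9427 − 2.2407 = 0.164 bits.

0.164 bits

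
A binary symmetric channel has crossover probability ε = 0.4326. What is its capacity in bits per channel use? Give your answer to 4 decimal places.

Binary symmetric channel: C = 1 − h₂(ε) where h₂ is the binary entropy function.
h₂(0.4326) = −0.4326·log₂0.4326 − 0.5674·log₂0.5674 = 0.9869.
C = 1 − 0.9869 = 0.0131 bits per channel use.

0.0131 bits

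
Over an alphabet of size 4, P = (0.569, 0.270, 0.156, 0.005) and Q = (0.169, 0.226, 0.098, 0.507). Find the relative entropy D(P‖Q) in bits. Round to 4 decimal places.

D(P‖Q) = Σ p·log₂(p/q).
  0.569·log₂(0.569/0.169) = 0.99655
  0.270·log₂(0.270/0.226) = 0.06929
  0.156·log₂(0.156/0.098) = 0.10463
  0.005·log₂(0.005/0.507) = -0.03332
D(P‖Q) = 1.1372 bits.

1.1372 bits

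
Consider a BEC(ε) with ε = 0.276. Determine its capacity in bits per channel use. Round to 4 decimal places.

0.7240 bits

Binary erasure channel: capacity C = 1 − ε.
C = 1 − 0.276 = 0.7240 bits per channel use.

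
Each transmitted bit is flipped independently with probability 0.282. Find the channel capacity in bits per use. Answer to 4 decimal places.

Binary symmetric channel: C = 1 − h₂(ε) where h₂ is the binary entropy function.
h₂(0.282) = −0.282·log₂0.282 − 0.718·log₂0.718 = 0.8582.
C = 1 − 0.8582 = 0.1418 bits per channel use.

0.1418 bits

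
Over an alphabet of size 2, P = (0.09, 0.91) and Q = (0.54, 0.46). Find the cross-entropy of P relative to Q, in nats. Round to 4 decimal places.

0.7621 nats

H(P,Q) = −Σ p·ln q.
  −0.09·ln(0.54) = 0.05546
  −0.91·ln(0.46) = 0.70664
H(P,Q) = 0.7621 nats.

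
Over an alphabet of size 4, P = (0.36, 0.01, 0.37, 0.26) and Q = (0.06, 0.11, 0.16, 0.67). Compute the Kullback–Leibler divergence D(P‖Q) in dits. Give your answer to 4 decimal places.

0.2975 dits

D(P‖Q) = Σ p·log₁₀(p/q).
  0.36·log₁₀(0.36/0.06) = 0.28013
  0.01·log₁₀(0.01/0.11) = -0.01041
  0.37·log₁₀(0.37/0.16) = 0.13471
  0.26·log₁₀(0.26/0.67) = -0.10689
D(P‖Q) = 0.2975 dits.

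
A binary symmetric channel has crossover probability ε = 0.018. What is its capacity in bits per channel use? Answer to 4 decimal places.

0.8699 bits

Binary symmetric channel: C = 1 − h₂(ε) where h₂ is the binary entropy function.
h₂(0.018) = −0.018·log₂0.018 − 0.982·log₂0.982 = 0.1301.
C = 1 − 0.1301 = 0.8699 bits per channel use.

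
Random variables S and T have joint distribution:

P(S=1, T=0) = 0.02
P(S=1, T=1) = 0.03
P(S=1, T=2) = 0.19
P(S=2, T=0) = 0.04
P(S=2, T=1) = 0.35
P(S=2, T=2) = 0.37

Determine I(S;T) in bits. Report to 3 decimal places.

0.071 bits

Marginals: p(S) = (0.2400, 0.7600), p(T) = (0.0600, 0.3800, 0.5600).
I(S;T) = H(S) + H(T) − H(S,T).
H(S) = 0.7950, H(T) = 1.2424, H(S,T) = 1.9665.
I(S;T) = 0.7950 + 1.2424 − 1.9665 = 0.071 bits.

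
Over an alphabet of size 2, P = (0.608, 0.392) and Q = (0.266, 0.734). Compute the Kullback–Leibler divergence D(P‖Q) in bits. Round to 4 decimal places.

0.3704 bits

D(P‖Q) = Σ p·log₂(p/q).
  0.608·log₂(0.608/0.266) = 0.72513
  0.392·log₂(0.392/0.734) = -0.35473
D(P‖Q) = 0.3704 bits.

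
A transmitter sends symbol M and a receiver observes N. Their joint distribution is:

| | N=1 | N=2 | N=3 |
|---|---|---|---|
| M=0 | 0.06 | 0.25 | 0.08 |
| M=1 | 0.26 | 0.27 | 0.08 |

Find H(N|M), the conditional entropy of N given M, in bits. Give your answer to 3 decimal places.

Marginals: p(M) = (0.3900, 0.6100), p(N) = (0.3200, 0.5200, 0.1600).
H(N|M) = Σ p(M) · H(N|M=·).
  M=0: p=0.3900, H(N|M=0) = 1.2955
  M=1: p=0.6100, H(N|M=1) = 1.4292
Weighted sum = 1.377 bits.

1.377 bits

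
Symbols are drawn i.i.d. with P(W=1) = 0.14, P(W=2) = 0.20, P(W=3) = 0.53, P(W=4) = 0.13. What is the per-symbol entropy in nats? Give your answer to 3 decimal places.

1.199 nats

H(W) = −Σ p·ln p.
  −(0.14)·ln(0.14) = 0.2753
  −(0.20)·ln(0.20) = 0.3219
  −(0.53)·ln(0.53) = 0.3365
  −(0.13)·ln(0.13) = 0.2652
Sum: 0.2753 + 0.3219 + 0.3365 + 0.2652 = 1.199 nats.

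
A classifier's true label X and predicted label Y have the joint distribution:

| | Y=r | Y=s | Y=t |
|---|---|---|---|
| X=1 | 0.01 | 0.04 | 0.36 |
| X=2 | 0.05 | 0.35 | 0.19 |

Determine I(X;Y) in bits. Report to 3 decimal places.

Marginals: p(X) = (0.4100, 0.5900), p(Y) = (0.0600, 0.3900, 0.5500).
I(X;Y) = H(X) + H(Y) − H(X,Y).
H(X) = 0.9765, H(Y) = 1.2477, H(X,Y) = 1.9842.
I(X;Y) = 0.9765 + 1.2477 − 1.9842 = 0.240 bits.

0.240 bits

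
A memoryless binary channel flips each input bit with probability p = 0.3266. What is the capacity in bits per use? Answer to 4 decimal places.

Binary symmetric channel: C = 1 − h₂(ε) where h₂ is the binary entropy function.
h₂(0.3266) = −0.3266·log₂0.3266 − 0.6734·log₂0.6734 = 0.9114.
C = 1 − 0.9114 = 0.0886 bits per channel use.

0.0886 bits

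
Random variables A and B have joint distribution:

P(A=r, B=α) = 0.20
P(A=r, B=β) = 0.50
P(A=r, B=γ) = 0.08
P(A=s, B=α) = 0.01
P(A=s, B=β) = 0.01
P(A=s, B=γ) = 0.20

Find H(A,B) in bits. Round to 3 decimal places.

1.853 bits

H(A,B) = −Σ p(x,y)·log₂ p(x,y) over all 6 cells.
  cell (r,α): −0.20·log₂0.20 = 0.4644
  cell (r,β): −0.50·log₂0.50 = 0.5000
  cell (r,γ): −0.08·log₂0.08 = 0.2915
  cell (s,α): −0.01·log₂0.01 = 0.0664
  cell (s,β): −0.01·log₂0.01 = 0.0664
  cell (s,γ): −0.20·log₂0.20 = 0.4644
Sum = 1.853 bits.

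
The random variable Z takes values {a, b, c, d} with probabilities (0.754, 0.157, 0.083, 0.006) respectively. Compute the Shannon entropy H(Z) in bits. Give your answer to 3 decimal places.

H(Z) = −Σ p·log₂ p.
  −(0.754)·log₂(0.754) = 0.3072
  −(0.157)·log₂(0.157) = 0.4194
  −(0.083)·log₂(0.083) = 0.2980
  −(0.006)·log₂(0.006) = 0.0443
Sum: 0.3072 + 0.4194 + 0.2980 + 0.0443 = 1.069 bits.

1.069 bits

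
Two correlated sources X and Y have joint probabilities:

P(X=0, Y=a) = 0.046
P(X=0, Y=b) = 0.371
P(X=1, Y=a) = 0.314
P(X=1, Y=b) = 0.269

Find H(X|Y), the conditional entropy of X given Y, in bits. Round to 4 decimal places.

0.8267 bits

Marginals: p(X) = (0.4170, 0.5830), p(Y) = (0.3600, 0.6400).
H(X|Y) = Σ p(Y) · H(X|Y=·).
  Y=a: p=0.3600, H(X|Y=a) = 0.5513
  Y=b: p=0.6400, H(X|Y=b) = 0.9816
Weighted sum = 0.8267 bits.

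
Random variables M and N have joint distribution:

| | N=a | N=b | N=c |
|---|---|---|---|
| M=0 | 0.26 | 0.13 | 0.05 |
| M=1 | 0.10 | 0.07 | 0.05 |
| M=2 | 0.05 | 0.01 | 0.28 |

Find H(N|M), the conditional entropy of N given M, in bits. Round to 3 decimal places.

1.187 bits

Chain rule: H(N|M) = H(M,N) − H(M).
Marginals: p(M) = (0.4400, 0.2200, 0.3400), p(N) = (0.4100, 0.2100, 0.3800).
H(M,N) = 2.7176 bits; H(M) = 1.5309 bits.
H(N|M) = 2.7176 − 1.5309 = 1.187 bits.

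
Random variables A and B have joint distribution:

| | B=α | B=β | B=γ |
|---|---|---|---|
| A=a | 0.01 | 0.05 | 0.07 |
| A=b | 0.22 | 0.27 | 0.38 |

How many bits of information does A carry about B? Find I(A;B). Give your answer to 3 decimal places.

Marginals: p(A) = (0.1300, 0.8700), p(B) = (0.2300, 0.3200, 0.4500).
I(A;B) = H(A) + H(B) − H(A,B).
H(A) = 0.5574, H(B) = 1.5321, H(A,B) = 2.0721.
I(A;B) = 0.5574 + 1.5321 − 2.0721 = 0.017 bits.

0.017 bits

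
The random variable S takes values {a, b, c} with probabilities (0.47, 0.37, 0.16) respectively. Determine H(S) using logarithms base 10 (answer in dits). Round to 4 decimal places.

H(S) = −Σ p·log₁₀ p.
  −(0.47)·log₁₀(0.47) = 0.15411
  −(0.37)·log₁₀(0.37) = 0.15977
  −(0.16)·log₁₀(0.16) = 0.12734
Sum: 0.15411 + 0.15977 + 0.12734 = 0.4412 dits.

0.4412 dits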